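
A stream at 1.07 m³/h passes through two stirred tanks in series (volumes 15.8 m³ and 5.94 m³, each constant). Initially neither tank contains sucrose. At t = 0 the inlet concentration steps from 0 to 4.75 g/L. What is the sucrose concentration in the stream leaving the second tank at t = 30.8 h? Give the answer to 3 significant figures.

3.82 g/L

Species balance on tank i: dCᵢ/dt = (Cᵢ₋₁ − Cᵢ)/τᵢ with τᵢ = Vᵢ/Q.
τ₁ = 15.8/1.07 = 14.766 h; τ₂ = 5.94/1.07 = 5.5514 h.
Solving the cascade with C₁(0)=C₂(0)=0 gives C₂(t) = C_in[1 − (τ₁ e^(−t/τ₁) − τ₂ e^(−t/τ₂))/(τ₁ − τ₂)].
At t = 30.8: e^(−t/τ₁) = 0.12420, e^(−t/τ₂) = 0.0038947.
C₂ = 4.75·[1 − (14.766·0.12420 − 5.5514·0.0038947)/(9.2150)] = 4.75·0.80332 = 3.8158 g/L.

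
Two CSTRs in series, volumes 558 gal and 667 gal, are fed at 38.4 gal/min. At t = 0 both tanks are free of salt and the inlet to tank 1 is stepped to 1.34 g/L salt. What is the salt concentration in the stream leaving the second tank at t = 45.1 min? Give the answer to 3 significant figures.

1.04 g/L

Species balance on tank i: dCᵢ/dt = (Cᵢ₋₁ − Cᵢ)/τᵢ with τᵢ = Vᵢ/Q.
τ₁ = 558/38.4 = 14.531 min; τ₂ = 667/38.4 = 17.370 min.
Tank 1: C₁ = C_in(1 − e^(−t/τ₁)). Tank 2 (τ₁ ≠ τ₂): C₂ = C_in[1 − (τ₁ e^(−t/τ₁) − τ₂ e^(−t/τ₂))/(τ₁ − τ₂)].
At t = 45.1: e^(−t/τ₁) = 0.044885, e^(−t/τ₂) = 0.074537.
C₂ = 1.34·[1 − (14.531·0.044885 − 17.370·0.074537)/(-2.8385)] = 1.34·0.77367 = 1.0367 g/L.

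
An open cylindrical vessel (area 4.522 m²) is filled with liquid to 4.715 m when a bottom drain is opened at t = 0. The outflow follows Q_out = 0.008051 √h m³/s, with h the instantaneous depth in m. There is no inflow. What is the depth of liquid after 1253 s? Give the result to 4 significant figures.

1.115 m

Unsteady balance on liquid volume: A dh/dt = −0.008051 √h.
This is separable: 2 d(√h)/dt = −0.008051/A, so √h = √h₀ − (0.008051/(2A)) t.
√h = √4.715 − 0.008051·1253/(2·4.522) = 2.17141 − 1.11542 = 1.05598.
h = 1.05598² = 1.11509 m.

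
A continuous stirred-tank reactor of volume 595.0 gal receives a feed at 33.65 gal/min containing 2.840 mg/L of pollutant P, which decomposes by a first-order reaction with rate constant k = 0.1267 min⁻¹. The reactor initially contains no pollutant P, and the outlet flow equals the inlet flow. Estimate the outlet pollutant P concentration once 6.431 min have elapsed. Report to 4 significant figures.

V dC/dt = Q(C_in − C) − k V C.
dC/dt = (Q/V) C_in − (Q/V + k) C; effective rate a = Q/V + k = 0.0565546 + 0.1267 = 0.183255 min⁻¹.
C_ss = Q C_in/(Q + kV) = 0.876459 mg/L; C(t) = C_ss + (C₀ − C_ss) e^(−a t).
C(6.431) = 0.876459 + (-0.876459)·e^(−0.183255·6.431) = 0.876459 + (-0.876459)·0.307737 = 0.606740 mg/L.

0.6067 mg/L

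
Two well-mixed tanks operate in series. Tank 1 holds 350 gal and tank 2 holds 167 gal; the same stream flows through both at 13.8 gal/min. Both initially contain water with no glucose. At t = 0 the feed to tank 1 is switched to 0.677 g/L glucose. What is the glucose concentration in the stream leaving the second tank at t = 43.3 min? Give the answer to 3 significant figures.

0.459 g/L

Time constants: τᵢ = Vᵢ/Q for each well-mixed tank.
τ₁ = 350/13.8 = 25.362 min; τ₂ = 167/13.8 = 12.101 min.
Solving the cascade with C₁(0)=C₂(0)=0 gives C₂(t) = C_in[1 − (τ₁ e^(−t/τ₁) − τ₂ e^(−t/τ₂))/(τ₁ − τ₂)].
At t = 43.3: e^(−t/τ₁) = 0.18136, e^(−t/τ₂) = 0.027929.
C₂ = 0.677·[1 − (25.362·0.18136 − 12.101·0.027929)/(13.261)] = 0.677·0.67862 = 0.45943 g/L.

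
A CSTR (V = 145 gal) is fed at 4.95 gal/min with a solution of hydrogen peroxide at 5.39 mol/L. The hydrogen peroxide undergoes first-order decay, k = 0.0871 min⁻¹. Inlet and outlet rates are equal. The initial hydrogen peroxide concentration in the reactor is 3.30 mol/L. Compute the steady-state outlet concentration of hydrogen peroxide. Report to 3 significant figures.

Accumulation = in − out − consumed: V dC/dt = Q C_in − Q C − k V C.
Steady state (dC/dt = 0): C_ss = Q C_in/(Q + kV) = C_in/(1 + kV/Q).
C_ss = 4.95·5.39/(4.95 + 0.0871·145) = 26.680/17.579 = 1.5177 mol/L.

1.52 mol/L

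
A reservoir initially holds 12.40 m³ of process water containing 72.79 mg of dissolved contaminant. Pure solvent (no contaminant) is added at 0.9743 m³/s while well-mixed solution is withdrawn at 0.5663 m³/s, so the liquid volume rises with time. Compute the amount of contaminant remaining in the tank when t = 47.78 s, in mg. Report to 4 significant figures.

19.62 mg

Total volume: dV/dt = Q_in − Q_out = 0.408000 m³/s, so V(t) = 12.40 + 0.408000 t and V(47.78) = 31.8942 m³.
No contaminant enters, so dm/dt = −Q_out · (m/V).
Separate: dm/m = −Q_out dt/V(t) ⇒ ln(m/m₀) = −(Q_out/(Q_in−Q_out)) ln(V/V₀).
m = m₀ (V₀/V)^(Q_out/(Q_in−Q_out)) = 72.79 × (12.40/31.8942)^(1.38799) = 19.6152 mg.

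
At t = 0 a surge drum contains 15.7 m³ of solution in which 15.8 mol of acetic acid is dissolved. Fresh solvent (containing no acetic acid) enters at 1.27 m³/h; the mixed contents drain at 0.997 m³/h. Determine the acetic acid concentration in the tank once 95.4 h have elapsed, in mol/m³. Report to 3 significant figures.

Total volume: dV/dt = Q_in − Q_out = 0.27300 m³/h, so V(t) = 15.7 + 0.27300 t and V(95.4) = 41.744 m³.
Solute balance: dm/dt = 0 − Q_out C = −Q_out m/V(t).
Separate: dm/m = −Q_out dt/V(t) ⇒ ln(m/m₀) = −(Q_out/(Q_in−Q_out)) ln(V/V₀).
m = m₀ (V₀/V)^(Q_out/(Q_in−Q_out)) = 15.8 × (15.7/41.744)^(3.6520) = 0.44428 mol.
C = m/V = 0.44428/41.744 = 0.010643 mol/m³.

0.0106 mol/m³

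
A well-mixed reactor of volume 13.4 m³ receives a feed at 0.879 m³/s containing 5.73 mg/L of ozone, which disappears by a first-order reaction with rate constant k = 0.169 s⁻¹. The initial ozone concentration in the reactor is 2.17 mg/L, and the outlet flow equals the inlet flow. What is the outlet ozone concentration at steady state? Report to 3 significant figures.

Species balance: V dC/dt = Q C_in − Q C − k V C.
Steady state (dC/dt = 0): C_ss = Q C_in/(Q + kV) = C_in/(1 + kV/Q).
C_ss = 0.879·5.73/(0.879 + 0.169·13.4) = 5.0367/3.1436 = 1.6022 mg/L.

1.60 mg/L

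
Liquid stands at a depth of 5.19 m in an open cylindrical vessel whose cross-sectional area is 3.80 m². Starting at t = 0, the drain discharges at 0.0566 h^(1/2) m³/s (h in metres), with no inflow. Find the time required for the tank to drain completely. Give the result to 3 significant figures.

Accumulation of liquid (constant cross-section A): A dh/dt = −0.0566 √h.
∫ h^(−1/2) dh = −(0.0566/A) ∫ dt, giving 2√h = 2√h₀ − (0.0566/A) t.
Set h = 0: 2√h₀ = (0.0566/A) t_empty ⇒ t_empty = 2A√h₀/0.0566.
t_empty = 2·3.80·√5.19/0.0566 = 7.6000·2.2782/0.0566 = 305.90 s.

306 s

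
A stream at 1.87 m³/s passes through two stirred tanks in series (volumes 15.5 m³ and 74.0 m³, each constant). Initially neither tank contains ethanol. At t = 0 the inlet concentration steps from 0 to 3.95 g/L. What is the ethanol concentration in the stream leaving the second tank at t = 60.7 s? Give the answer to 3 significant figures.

Each tank obeys Vᵢ dCᵢ/dt = Q(Cᵢ₋₁ − Cᵢ), so τᵢ = Vᵢ/Q.
τ₁ = 15.5/1.87 = 8.2888 s; τ₂ = 74.0/1.87 = 39.572 s.
Solving the cascade with C₁(0)=C₂(0)=0 gives C₂(t) = C_in[1 − (τ₁ e^(−t/τ₁) − τ₂ e^(−t/τ₂))/(τ₁ − τ₂)].
At t = 60.7: e^(−t/τ₁) = 0.00066007, e^(−t/τ₂) = 0.21569.
C₂ = 3.95·[1 − (8.2888·0.00066007 − 39.572·0.21569)/(-31.283)] = 3.95·0.72733 = 2.8730 g/L.

2.87 g/L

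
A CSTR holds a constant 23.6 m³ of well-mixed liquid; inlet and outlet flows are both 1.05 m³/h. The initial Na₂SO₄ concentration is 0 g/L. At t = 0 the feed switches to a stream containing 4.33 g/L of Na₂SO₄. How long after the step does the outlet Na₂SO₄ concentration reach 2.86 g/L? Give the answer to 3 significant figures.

24.3 h

Transient balance on the dissolved component: V dC/dt = Q(C_in − C), so τ = V/Q = 22.476 h.
C(t) = C_in + (C₀ − C_in) e^(−t/τ). Set C = 2.86 and solve for t:
e^(−t/τ) = (C − C_in)/(C₀ − C_in) = (2.86 − 4.33)/(0 − 4.33) = 0.33949
t = −τ ln(…) = 22.476 × 1.0803 = 24.281 h.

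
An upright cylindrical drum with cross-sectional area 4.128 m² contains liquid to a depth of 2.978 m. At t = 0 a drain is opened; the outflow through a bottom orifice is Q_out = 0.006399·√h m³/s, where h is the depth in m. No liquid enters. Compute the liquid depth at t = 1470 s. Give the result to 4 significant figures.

0.3438 m

With no inflow, A dh/dt = −0.006399 √h.
∫ h^(−1/2) dh = −(0.006399/A) ∫ dt, giving 2√h = 2√h₀ − (0.006399/A) t.
√h = √2.978 − 0.006399·1470/(2·4.128) = 1.72569 − 1.13936 = 0.586331.
h = 0.586331² = 0.343785 m.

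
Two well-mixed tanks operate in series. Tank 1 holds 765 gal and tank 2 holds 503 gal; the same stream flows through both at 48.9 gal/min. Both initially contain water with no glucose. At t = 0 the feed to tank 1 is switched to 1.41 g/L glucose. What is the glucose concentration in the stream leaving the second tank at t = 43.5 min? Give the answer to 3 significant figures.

1.19 g/L

Species balance on tank i: dCᵢ/dt = (Cᵢ₋₁ − Cᵢ)/τᵢ with τᵢ = Vᵢ/Q.
τ₁ = 765/48.9 = 15.644 min; τ₂ = 503/48.9 = 10.286 min.
Solving the cascade with C₁(0)=C₂(0)=0 gives C₂(t) = C_in[1 − (τ₁ e^(−t/τ₁) − τ₂ e^(−t/τ₂))/(τ₁ − τ₂)].
At t = 43.5: e^(−t/τ₁) = 0.062002, e^(−t/τ₂) = 0.014568.
C₂ = 1.41·[1 − (15.644·0.062002 − 10.286·0.014568)/(5.3579)] = 1.41·0.84693 = 1.1942 g/L.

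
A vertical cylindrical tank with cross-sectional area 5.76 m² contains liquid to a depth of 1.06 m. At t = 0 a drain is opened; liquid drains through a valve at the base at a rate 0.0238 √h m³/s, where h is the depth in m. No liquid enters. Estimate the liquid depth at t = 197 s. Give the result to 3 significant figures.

0.388 m

Volume balance on the tank: A dh/dt = −0.0238 √h.
∫ h^(−1/2) dh = −(0.0238/A) ∫ dt, giving 2√h = 2√h₀ − (0.0238/A) t.
√h = √1.06 − 0.0238·197/(2·5.76) = 1.0296 − 0.40700 = 0.62257.
h = 0.62257² = 0.38759 m.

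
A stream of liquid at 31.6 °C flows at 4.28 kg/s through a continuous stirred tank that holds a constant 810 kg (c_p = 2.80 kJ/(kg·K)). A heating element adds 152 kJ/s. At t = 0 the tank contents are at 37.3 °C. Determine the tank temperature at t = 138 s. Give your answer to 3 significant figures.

40.9 °C

M c_p dT/dt = ṁ c_p (T_in − T) + Q̇.
τ = M/ṁ = 189.25 s; T_ss = T_in + Q̇/(ṁ c_p) = 31.6 + 152/(4.28·2.80) = 44.284 °C.
Integrating: T(t) = T_ss + (T₀ − T_ss) e^(−t/τ).
T(138) = 44.284 + (-6.9836)·e^(−138/189.25) = 44.284 + (-6.9836)·0.48230 = 40.915 °C.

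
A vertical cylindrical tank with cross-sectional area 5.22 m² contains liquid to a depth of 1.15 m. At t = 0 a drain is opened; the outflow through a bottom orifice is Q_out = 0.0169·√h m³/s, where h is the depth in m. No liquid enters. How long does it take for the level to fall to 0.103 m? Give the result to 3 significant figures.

Mass balance (ρ constant): A dh/dt = −0.0169 √h.
Separate and integrate: 2(√h − √h₀) = −(0.0169/A) t.
t = 2A(√h₀ − √h)/0.0169 = 2·5.22·(√1.15 − √0.103)/0.0169
  = 10.440 × (1.0724 − 0.32094) / 0.0169 = 464.21 s.

464 s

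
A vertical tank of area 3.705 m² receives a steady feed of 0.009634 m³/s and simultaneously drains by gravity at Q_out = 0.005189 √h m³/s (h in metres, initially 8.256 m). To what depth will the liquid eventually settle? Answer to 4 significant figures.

Level balance: A dh/dt = 0.009634 − 0.005189 √h. Setting dh/dt = 0:
Q_in = 0.005189 √h_ss ⇒ √h_ss = 0.009634/0.005189 = 1.85662.
h_ss = 1.85662² = 3.44704 m. (Since h₀ = 8.256 m > h_ss, the level will fall toward this value.)

3.447 m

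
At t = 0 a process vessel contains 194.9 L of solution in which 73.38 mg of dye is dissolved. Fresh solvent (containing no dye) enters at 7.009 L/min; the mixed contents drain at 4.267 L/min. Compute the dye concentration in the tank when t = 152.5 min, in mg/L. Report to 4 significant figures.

Total volume: dV/dt = Q_in − Q_out = 2.74200 L/min, so V(t) = 194.9 + 2.74200 t and V(152.5) = 613.055 L.
Species balance (pure solvent in): dm/dt = −Q_out · m/V(t).
Separate: dm/m = −Q_out dt/V(t) ⇒ ln(m/m₀) = −(Q_out/(Q_in−Q_out)) ln(V/V₀).
m = m₀ (V₀/V)^(Q_out/(Q_in−Q_out)) = 73.38 × (194.9/613.055)^(1.55616) = 12.3337 mg.
C = m/V = 12.3337/613.055 = 0.0201185 mg/L.

0.02012 mg/L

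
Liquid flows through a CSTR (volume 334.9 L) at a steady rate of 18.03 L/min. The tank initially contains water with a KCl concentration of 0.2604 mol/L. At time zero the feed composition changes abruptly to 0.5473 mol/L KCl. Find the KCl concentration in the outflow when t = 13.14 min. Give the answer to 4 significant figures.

0.4059 mol/L

Species balance on the tank: V dC/dt = Q(C_in − C).
Rewrite as dC/dt + C/τ = C_in/τ, τ = V/Q = 18.5746 min.
C approaches C_in exponentially: C(t) = C_in + (C₀ − C_in) e^(−t/τ).
C(13.14) = 0.5473 + (0.2604 − 0.5473)·e^(−13.14/18.5746) = 0.5473 + (-0.286900)·0.492915 = 0.405883 mol/L.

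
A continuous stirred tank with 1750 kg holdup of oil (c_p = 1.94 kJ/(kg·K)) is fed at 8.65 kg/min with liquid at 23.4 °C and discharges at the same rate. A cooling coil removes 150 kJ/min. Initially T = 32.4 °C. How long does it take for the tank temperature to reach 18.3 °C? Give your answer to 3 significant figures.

M c_p dT/dt = ṁ c_p (T_in − T) − Q̇.
τ = M/ṁ = 202.31 min; T_ss = T_in − Q̇/(ṁ c_p) = 14.461 °C.
T(t) = T_ss + (T₀ − T_ss) e^(−t/τ). Set T = 18.3:
e^(−t/τ) = (18.3 − 14.461)/(32.4 − 14.461) = 0.21399
t = −202.31 · ln(0.21399) = 311.93 min.

312 min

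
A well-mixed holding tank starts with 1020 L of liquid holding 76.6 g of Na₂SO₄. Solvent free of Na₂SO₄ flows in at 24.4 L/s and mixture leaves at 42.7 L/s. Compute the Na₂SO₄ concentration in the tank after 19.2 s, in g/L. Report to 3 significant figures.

0.0428 g/L

Let m(t) be the amount of Na₂SO₄. Volume: V(t) = V₀ + (Q_in − Q_out) t = 1020 − 18.300 t; V(19.2) = 668.64 L.
No Na₂SO₄ enters, so dm/dt = −Q_out · (m/V).
dm/m = −Q_out dt/(V₀ − 18.300 t); integrating gives ln(m/m₀) = −(Q_out/(Q_in−Q_out)) ln(V/V₀).
m = m₀ (V₀/V)^(Q_out/(Q_in−Q_out)) = 76.6 × (1020/668.64)^(-2.3333) = 28.594 g.
C = m/V = 28.594/668.64 = 0.042765 g/L.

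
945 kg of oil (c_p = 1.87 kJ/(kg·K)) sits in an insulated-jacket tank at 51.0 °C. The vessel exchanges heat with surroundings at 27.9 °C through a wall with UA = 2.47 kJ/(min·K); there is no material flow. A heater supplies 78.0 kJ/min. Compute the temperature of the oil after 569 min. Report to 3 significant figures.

First-law balance (no shaft work): M c_p dT/dt = −UA(T − T_amb) + Q̇.
dT/dt = (T_ss − T)/τ with T_ss = T_amb + Q̇/UA = 27.9 + 78.0/2.47 = 59.479 °C, τ = M c_p/UA = 945·1.87/2.47 = 715.45 min.
Integrating: T(t) = T_ss + (T₀ − T_ss) e^(−t/τ).
T(569) = 59.479 + (-8.4789)·0.45144 = 55.651 °C.

55.7 °C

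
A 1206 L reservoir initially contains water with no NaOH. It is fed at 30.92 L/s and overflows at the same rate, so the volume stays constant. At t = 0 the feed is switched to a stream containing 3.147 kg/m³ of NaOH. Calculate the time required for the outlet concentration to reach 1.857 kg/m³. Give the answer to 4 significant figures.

34.78 s

Species balance on the tank: V dC/dt = Q(C_in − C), so τ = V/Q = 39.0039 s.
C(t) = C_in + (C₀ − C_in) e^(−t/τ). Set C = 1.857 and solve for t:
e^(−t/τ) = (C − C_in)/(C₀ − C_in) = (1.857 − 3.147)/(0 − 3.147) = 0.409914
t = −τ ln(…) = 39.0039 × 0.891807 = 34.7839 s.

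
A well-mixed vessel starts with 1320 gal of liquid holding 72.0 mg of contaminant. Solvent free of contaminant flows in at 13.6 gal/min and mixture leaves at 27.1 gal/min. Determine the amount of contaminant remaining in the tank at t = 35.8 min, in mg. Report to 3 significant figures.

28.8 mg

Total volume: dV/dt = Q_in − Q_out = -13.500 gal/min, so V(t) = 1320 − 13.500 t and V(35.8) = 836.70 gal.
Solute balance: dm/dt = 0 − Q_out C = −Q_out m/V(t).
Separate: dm/m = −Q_out dt/V(t) ⇒ ln(m/m₀) = −(Q_out/(Q_in−Q_out)) ln(V/V₀).
m = m₀ (V₀/V)^(Q_out/(Q_in−Q_out)) = 72.0 × (1320/836.70)^(-2.0074) = 28.831 mg.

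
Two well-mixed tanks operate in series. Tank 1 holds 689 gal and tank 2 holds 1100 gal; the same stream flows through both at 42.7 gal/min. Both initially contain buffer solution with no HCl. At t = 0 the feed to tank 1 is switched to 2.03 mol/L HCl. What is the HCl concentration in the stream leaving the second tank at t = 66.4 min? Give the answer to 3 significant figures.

1.67 mol/L

Species balance on tank i: dCᵢ/dt = (Cᵢ₋₁ − Cᵢ)/τᵢ with τᵢ = Vᵢ/Q.
τ₁ = 689/42.7 = 16.136 min; τ₂ = 1100/42.7 = 25.761 min.
Solving the cascade with C₁(0)=C₂(0)=0 gives C₂(t) = C_in[1 − (τ₁ e^(−t/τ₁) − τ₂ e^(−t/τ₂))/(τ₁ − τ₂)].
At t = 66.4: e^(−t/τ₁) = 0.016325, e^(−t/τ₂) = 0.075962.
C₂ = 2.03·[1 − (16.136·0.016325 − 25.761·0.075962)/(-9.6253)] = 2.03·0.82406 = 1.6728 mol/L.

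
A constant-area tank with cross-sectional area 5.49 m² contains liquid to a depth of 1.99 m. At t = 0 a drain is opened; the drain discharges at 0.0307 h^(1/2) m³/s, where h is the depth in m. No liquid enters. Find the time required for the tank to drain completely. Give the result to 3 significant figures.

505 s

A dh/dt = −Q_out = −0.0307 √h.
This is separable: 2 d(√h)/dt = −0.0307/A, so √h = √h₀ − (0.0307/(2A)) t.
Set h = 0: 2√h₀ = (0.0307/A) t_empty ⇒ t_empty = 2A√h₀/0.0307.
t_empty = 2·5.49·√1.99/0.0307 = 10.980·1.4107/0.0307 = 504.53 s.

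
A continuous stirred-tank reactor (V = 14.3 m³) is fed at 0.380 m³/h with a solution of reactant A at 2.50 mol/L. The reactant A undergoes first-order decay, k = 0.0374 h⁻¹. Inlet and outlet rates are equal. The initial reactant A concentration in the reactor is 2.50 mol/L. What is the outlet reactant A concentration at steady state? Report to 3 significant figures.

V dC/dt = Q(C_in − C) − k V C.
Steady state (dC/dt = 0): C_ss = Q C_in/(Q + kV) = C_in/(1 + kV/Q).
C_ss = 0.380·2.50/(0.380 + 0.0374·14.3) = 0.95000/0.91482 = 1.0385 mol/L.

1.04 mol/L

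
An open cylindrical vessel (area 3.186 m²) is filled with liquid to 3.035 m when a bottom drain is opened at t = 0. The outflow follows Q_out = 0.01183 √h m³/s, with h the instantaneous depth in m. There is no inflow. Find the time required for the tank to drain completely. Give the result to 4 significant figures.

938.4 s

With no inflow, A dh/dt = −0.01183 √h.
∫ h^(−1/2) dh = −(0.01183/A) ∫ dt, giving 2√h = 2√h₀ − (0.01183/A) t.
Set h = 0: 2√h₀ = (0.01183/A) t_empty ⇒ t_empty = 2A√h₀/0.01183.
t_empty = 2·3.186·√3.035/0.01183 = 6.37200·1.74213/0.01183 = 938.362 s.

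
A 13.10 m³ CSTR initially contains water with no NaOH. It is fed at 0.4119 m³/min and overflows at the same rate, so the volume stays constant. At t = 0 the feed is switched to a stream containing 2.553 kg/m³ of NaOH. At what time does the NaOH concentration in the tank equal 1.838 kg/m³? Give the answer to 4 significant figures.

40.48 min

Mass balance on the solute (V constant): V dC/dt = Q(C_in − C), so τ = V/Q = 31.8038 min.
C(t) = C_in + (C₀ − C_in) e^(−t/τ). Set C = 1.838 and solve for t:
e^(−t/τ) = (C − C_in)/(C₀ − C_in) = (1.838 − 2.553)/(0 − 2.553) = 0.280063
t = −τ ln(…) = 31.8038 × 1.27274 = 40.4781 min.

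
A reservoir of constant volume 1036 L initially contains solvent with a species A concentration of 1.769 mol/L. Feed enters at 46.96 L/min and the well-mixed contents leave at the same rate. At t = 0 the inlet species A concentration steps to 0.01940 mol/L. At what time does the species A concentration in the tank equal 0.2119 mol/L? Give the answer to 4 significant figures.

Unsteady species balance (constant V, well mixed): V dC/dt = Q(C_in − C), so τ = V/Q = 22.0613 min.
C(t) = C_in + (C₀ − C_in) e^(−t/τ). Set C = 0.2119 and solve for t:
e^(−t/τ) = (C − C_in)/(C₀ − C_in) = (0.2119 − 0.01940)/(1.769 − 0.01940) = 0.110025
t = −τ ln(…) = 22.0613 × 2.20705 = 48.6904 min.

48.69 min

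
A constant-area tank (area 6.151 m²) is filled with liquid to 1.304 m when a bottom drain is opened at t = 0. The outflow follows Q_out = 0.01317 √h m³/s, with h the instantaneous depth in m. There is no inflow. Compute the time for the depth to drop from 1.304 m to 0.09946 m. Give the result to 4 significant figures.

772.1 s

Unsteady balance on liquid volume: A dh/dt = −0.01317 √h.
∫ h^(−1/2) dh = −(0.01317/A) ∫ dt, giving 2√h = 2√h₀ − (0.01317/A) t.
t = 2A(√h₀ − √h)/0.01317 = 2·6.151·(√1.304 − √0.09946)/0.01317
  = 12.3020 × (1.14193 − 0.315373) / 0.01317 = 772.079 s.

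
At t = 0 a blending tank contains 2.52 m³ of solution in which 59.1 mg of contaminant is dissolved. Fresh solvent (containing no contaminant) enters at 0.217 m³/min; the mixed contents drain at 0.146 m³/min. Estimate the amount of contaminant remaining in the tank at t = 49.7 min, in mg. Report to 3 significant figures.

Total volume: dV/dt = Q_in − Q_out = 0.071000 m³/min, so V(t) = 2.52 + 0.071000 t and V(49.7) = 6.0487 m³.
Solute balance: dm/dt = 0 − Q_out C = −Q_out m/V(t).
Separate: dm/m = −Q_out dt/V(t) ⇒ ln(m/m₀) = −(Q_out/(Q_in−Q_out)) ln(V/V₀).
m = m₀ (V₀/V)^(Q_out/(Q_in−Q_out)) = 59.1 × (2.52/6.0487)^(2.0563) = 9.7643 mg.

9.76 mg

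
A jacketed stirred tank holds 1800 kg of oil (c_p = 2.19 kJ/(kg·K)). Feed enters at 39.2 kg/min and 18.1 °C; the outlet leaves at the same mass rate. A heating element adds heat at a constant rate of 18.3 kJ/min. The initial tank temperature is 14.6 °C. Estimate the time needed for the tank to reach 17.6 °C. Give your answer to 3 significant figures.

75.8 min

M c_p dT/dt = ṁ c_p (T_in − T) + Q̇.
τ = M/ṁ = 45.918 min; T_ss = T_in + Q̇/(ṁ c_p) = 18.313 °C.
T(t) = T_ss + (T₀ − T_ss) e^(−t/τ). Set T = 17.6:
e^(−t/τ) = (17.6 − 18.313)/(14.6 − 18.313) = 0.19206
t = −45.918 · ln(0.19206) = 75.762 min.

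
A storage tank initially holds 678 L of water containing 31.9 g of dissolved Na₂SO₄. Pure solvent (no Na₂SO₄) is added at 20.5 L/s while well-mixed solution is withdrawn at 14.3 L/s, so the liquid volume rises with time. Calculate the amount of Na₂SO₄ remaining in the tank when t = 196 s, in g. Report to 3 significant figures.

2.99 g

Total volume: dV/dt = Q_in − Q_out = 6.2000 L/s, so V(t) = 678 + 6.2000 t and V(196) = 1893.2 L.
Solute balance: dm/dt = 0 − Q_out C = −Q_out m/V(t).
dm/m = −Q_out dt/(V₀ + 6.2000 t); integrating gives ln(m/m₀) = −(Q_out/(Q_in−Q_out)) ln(V/V₀).
m = m₀ (V₀/V)^(Q_out/(Q_in−Q_out)) = 31.9 × (678/1893.2)^(2.3065) = 2.9867 g.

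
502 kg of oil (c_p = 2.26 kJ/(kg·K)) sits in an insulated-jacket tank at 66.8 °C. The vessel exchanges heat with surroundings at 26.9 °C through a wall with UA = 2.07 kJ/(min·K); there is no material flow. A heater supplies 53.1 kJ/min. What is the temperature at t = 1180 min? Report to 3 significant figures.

Lumped-capacitance energy balance: M c_p dT/dt = UA(T_amb − T) + Q̇.
dT/dt = (T_ss − T)/τ with T_ss = T_amb + Q̇/UA = 26.9 + 53.1/2.07 = 52.552 °C, τ = M c_p/UA = 502·2.26/2.07 = 548.08 min.
This is linear first-order; T(t) = T_ss + (T₀ − T_ss) e^(−t/τ).
T(1180) = 52.552 + (14.248)·0.11614 = 54.207 °C.

54.2 °C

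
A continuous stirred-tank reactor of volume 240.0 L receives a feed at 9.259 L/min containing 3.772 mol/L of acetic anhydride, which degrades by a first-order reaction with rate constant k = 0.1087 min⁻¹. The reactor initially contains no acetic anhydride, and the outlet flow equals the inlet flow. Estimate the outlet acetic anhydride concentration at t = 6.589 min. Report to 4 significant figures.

0.6137 mol/L

V dC/dt = Q(C_in − C) − k V C.
This is linear with rate a = Q/V + k = 0.147279 min⁻¹.
C_ss = Q C_in/(Q + kV) = 0.988060 mol/L; C(t) = C_ss + (C₀ − C_ss) e^(−a t).
C(6.589) = 0.988060 + (-0.988060)·e^(−0.147279·6.589) = 0.988060 + (-0.988060)·0.378923 = 0.613661 mol/L.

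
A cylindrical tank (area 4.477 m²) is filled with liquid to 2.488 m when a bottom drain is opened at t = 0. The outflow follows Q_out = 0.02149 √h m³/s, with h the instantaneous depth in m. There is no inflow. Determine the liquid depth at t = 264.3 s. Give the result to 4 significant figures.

Mass balance (ρ constant): A dh/dt = −0.02149 √h.
∫ h^(−1/2) dh = −(0.02149/A) ∫ dt, giving 2√h = 2√h₀ − (0.02149/A) t.
√h = √2.488 − 0.02149·264.3/(2·4.477) = 1.57734 − 0.634332 = 0.943008.
h = 0.943008² = 0.889264 m.

0.8893 m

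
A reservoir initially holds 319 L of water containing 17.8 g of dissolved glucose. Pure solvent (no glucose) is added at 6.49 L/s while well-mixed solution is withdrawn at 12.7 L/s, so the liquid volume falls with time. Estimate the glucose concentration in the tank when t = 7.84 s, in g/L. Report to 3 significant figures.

Let m(t) be the amount of glucose. Volume: V(t) = V₀ + (Q_in − Q_out) t = 319 − 6.2100 t; V(7.84) = 270.31 L.
Species balance (pure solvent in): dm/dt = −Q_out · m/V(t).
Separate: dm/m = −Q_out dt/V(t) ⇒ ln(m/m₀) = −(Q_out/(Q_in−Q_out)) ln(V/V₀).
m = m₀ (V₀/V)^(Q_out/(Q_in−Q_out)) = 17.8 × (319/270.31)^(-2.0451) = 12.686 g.
C = m/V = 12.686/270.31 = 0.046931 g/L.

0.0469 g/L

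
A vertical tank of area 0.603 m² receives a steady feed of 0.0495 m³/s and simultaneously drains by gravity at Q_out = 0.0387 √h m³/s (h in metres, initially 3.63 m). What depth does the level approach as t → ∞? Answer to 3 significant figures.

Level balance: A dh/dt = 0.0495 − 0.0387 √h. Setting dh/dt = 0:
Q_in = 0.0387 √h_ss ⇒ √h_ss = 0.0495/0.0387 = 1.2791.
h_ss = 1.2791² = 1.6360 m. (Since h₀ = 3.63 m > h_ss, the level will fall toward this value.)

1.64 m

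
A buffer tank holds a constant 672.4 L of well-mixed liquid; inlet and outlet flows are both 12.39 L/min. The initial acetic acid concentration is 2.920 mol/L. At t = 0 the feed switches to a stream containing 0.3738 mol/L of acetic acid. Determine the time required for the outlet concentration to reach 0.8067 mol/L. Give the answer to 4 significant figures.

Species balance: V dC/dt = Q(C_in − C) ⇒ τ = V/Q = 54.2696 min.
C(t) = C_in + (C₀ − C_in) e^(−t/τ). Set C = 0.8067 and solve for t:
e^(−t/τ) = (C − C_in)/(C₀ − C_in) = (0.8067 − 0.3738)/(2.920 − 0.3738) = 0.170018
t = −τ ln(…) = 54.2696 × 1.77185 = 96.1576 min.

96.16 min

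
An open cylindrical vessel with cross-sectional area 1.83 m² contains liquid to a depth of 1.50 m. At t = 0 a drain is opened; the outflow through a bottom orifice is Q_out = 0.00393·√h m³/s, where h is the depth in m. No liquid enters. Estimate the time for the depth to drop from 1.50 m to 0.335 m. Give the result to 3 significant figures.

602 s

A dh/dt = −Q_out = −0.00393 √h.
∫ h^(−1/2) dh = −(0.00393/A) ∫ dt, giving 2√h = 2√h₀ − (0.00393/A) t.
t = 2A(√h₀ − √h)/0.00393 = 2·1.83·(√1.50 − √0.335)/0.00393
  = 3.6600 × (1.2247 − 0.57879) / 0.00393 = 601.57 s.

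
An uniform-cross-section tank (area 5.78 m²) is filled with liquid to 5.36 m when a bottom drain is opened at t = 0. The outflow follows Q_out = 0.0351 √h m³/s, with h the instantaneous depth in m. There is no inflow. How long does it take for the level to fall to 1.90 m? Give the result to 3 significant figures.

Volume balance on the tank: A dh/dt = −0.0351 √h.
Separate and integrate: 2(√h − √h₀) = −(0.0351/A) t.
t = 2A(√h₀ − √h)/0.0351 = 2·5.78·(√5.36 − √1.90)/0.0351
  = 11.560 × (2.3152 − 1.3784) / 0.0351 = 308.52 s.

309 s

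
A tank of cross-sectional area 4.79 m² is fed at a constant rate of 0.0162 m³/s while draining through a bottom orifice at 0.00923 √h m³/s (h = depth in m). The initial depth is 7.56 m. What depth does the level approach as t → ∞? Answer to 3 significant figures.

A dh/dt = Q_in − 0.00923 √h. Steady state requires inflow = outflow:
Q_in = 0.00923 √h_ss ⇒ √h_ss = 0.0162/0.00923 = 1.7551.
h_ss = 1.7551² = 3.0805 m. (Since h₀ = 7.56 m > h_ss, the level will fall toward this value.)

3.08 m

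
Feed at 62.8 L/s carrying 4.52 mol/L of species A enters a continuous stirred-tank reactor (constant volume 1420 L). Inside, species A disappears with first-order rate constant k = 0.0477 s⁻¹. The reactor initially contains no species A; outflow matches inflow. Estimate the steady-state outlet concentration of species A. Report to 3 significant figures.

2.17 mol/L

Species balance: V dC/dt = Q C_in − Q C − k V C.
Steady state (dC/dt = 0): C_ss = Q C_in/(Q + kV) = C_in/(1 + kV/Q).
C_ss = 62.8·4.52/(62.8 + 0.0477·1420) = 283.86/130.53 = 2.1746 mol/L.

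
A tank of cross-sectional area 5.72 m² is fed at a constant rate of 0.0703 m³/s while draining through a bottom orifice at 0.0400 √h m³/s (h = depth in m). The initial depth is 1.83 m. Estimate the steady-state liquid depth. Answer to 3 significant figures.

3.09 m

Level balance: A dh/dt = 0.0703 − 0.0400 √h. Setting dh/dt = 0:
Q_in = 0.0400 √h_ss ⇒ √h_ss = 0.0703/0.0400 = 1.7575.
h_ss = 1.7575² = 3.0888 m. (Since h₀ = 1.83 m < h_ss, the level will rise toward this value.)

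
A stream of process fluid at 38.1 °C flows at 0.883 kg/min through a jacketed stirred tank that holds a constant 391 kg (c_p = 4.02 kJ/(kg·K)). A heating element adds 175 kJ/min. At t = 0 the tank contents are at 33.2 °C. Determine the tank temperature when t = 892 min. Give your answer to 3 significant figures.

80.2 °C

M c_p dT/dt = ṁ c_p (T_in − T) + Q̇.
τ = M/ṁ = 442.81 min; T_ss = T_in + Q̇/(ṁ c_p) = 38.1 + 175/(0.883·4.02) = 87.400 °C.
This is linear first-order; T(t) = T_ss + (T₀ − T_ss) e^(−t/τ).
T(892) = 87.400 + (-54.200)·e^(−892/442.81) = 87.400 + (-54.200)·0.13340 = 80.170 °C.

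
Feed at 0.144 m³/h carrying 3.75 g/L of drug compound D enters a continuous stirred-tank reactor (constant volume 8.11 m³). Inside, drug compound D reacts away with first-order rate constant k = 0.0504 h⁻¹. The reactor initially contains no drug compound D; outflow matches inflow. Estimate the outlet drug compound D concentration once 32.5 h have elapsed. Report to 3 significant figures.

Species balance: V dC/dt = Q C_in − Q C − k V C.
This is linear with rate a = Q/V + k = 0.068156 h⁻¹.
C_ss = Q C_in/(Q + kV) = 0.97694 g/L; C(t) = C_ss + (C₀ − C_ss) e^(−a t).
C(32.5) = 0.97694 + (-0.97694)·e^(−0.068156·32.5) = 0.97694 + (-0.97694)·0.10915 = 0.87031 g/L.

0.870 g/L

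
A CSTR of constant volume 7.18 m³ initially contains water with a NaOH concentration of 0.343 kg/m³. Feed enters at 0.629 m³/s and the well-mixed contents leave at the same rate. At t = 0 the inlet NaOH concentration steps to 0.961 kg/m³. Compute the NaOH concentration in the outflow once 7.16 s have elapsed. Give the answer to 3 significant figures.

Transient balance on the dissolved component: V dC/dt = Q(C_in − C).
Time constant τ = V/Q = 7.18/0.629 = 11.415 s.
Integrating: C(t) = C_in + (C₀ − C_in) e^(−t/τ).
C(7.16) = 0.961 + (0.343 − 0.961)·e^(−7.16/11.415) = 0.961 + (-0.61800)·0.53406 = 0.63095 kg/m³.

0.631 kg/m³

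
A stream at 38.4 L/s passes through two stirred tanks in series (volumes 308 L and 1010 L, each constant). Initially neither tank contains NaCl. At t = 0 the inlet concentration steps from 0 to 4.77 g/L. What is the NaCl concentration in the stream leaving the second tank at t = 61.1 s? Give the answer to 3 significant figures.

Species balance on tank i: dCᵢ/dt = (Cᵢ₋₁ − Cᵢ)/τᵢ with τᵢ = Vᵢ/Q.
τ₁ = 308/38.4 = 8.0208 s; τ₂ = 1010/38.4 = 26.302 s.
Tank 1: C₁ = C_in(1 − e^(−t/τ₁)). Tank 2 (τ₁ ≠ τ₂): C₂ = C_in[1 − (τ₁ e^(−t/τ₁) − τ₂ e^(−t/τ₂))/(τ₁ − τ₂)].
At t = 61.1: e^(−t/τ₁) = 0.00049169, e^(−t/τ₂) = 0.097978.
C₂ = 4.77·[1 − (8.0208·0.00049169 − 26.302·0.097978)/(-18.281)] = 4.77·0.85925 = 4.0986 g/L.

4.10 g/L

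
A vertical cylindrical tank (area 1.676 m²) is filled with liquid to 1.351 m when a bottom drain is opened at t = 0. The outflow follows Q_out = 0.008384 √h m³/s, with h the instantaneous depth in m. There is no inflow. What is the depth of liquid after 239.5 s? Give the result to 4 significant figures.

With no inflow, A dh/dt = −0.008384 √h.
Separate and integrate: 2(√h − √h₀) = −(0.008384/A) t.
√h = √1.351 − 0.008384·239.5/(2·1.676) = 1.16233 − 0.599036 = 0.563289.
h = 0.563289² = 0.317295 m.

0.3173 m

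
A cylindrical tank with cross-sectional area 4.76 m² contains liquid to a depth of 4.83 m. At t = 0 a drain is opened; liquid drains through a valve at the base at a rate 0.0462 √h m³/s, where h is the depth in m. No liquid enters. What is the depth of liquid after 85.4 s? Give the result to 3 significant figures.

With no inflow, A dh/dt = −0.0462 √h.
∫ h^(−1/2) dh = −(0.0462/A) ∫ dt, giving 2√h = 2√h₀ − (0.0462/A) t.
√h = √4.83 − 0.0462·85.4/(2·4.76) = 2.1977 − 0.41444 = 1.7833.
h = 1.7833² = 3.1801 m.

3.18 m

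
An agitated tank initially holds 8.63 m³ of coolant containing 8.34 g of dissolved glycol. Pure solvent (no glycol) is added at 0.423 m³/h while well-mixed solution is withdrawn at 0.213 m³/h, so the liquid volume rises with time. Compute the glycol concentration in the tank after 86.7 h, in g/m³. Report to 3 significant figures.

Total volume: dV/dt = Q_in − Q_out = 0.21000 m³/h, so V(t) = 8.63 + 0.21000 t and V(86.7) = 26.837 m³.
Solute balance: dm/dt = 0 − Q_out C = −Q_out m/V(t).
Separate: dm/m = −Q_out dt/V(t) ⇒ ln(m/m₀) = −(Q_out/(Q_in−Q_out)) ln(V/V₀).
m = m₀ (V₀/V)^(Q_out/(Q_in−Q_out)) = 8.34 × (8.63/26.837)^(1.0143) = 2.6388 g.
C = m/V = 2.6388/26.837 = 0.098326 g/m³.

0.0983 g/m³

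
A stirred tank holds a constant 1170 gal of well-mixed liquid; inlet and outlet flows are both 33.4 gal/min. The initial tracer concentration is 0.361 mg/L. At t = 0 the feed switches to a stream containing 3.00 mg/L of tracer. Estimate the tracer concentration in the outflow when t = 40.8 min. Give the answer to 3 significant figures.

Species balance on the tank: V dC/dt = Q(C_in − C).
Rewrite as dC/dt + C/τ = C_in/τ, τ = V/Q = 35.030 min.
C approaches C_in exponentially: C(t) = C_in + (C₀ − C_in) e^(−t/τ).
C(40.8) = 3.00 + (0.361 − 3.00)·e^(−40.8/35.030) = 3.00 + (-2.6390)·0.31201 = 2.1766 mg/L.

2.18 mg/L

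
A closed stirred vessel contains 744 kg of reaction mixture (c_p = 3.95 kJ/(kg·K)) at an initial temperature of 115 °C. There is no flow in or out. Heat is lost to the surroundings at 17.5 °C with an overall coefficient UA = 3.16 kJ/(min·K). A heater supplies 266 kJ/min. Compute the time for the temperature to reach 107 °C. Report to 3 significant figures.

M c_p dT/dt = −UA(T − T_amb) + Q̇.
τ = M c_p/UA = 930.00 min; T_ss = T_amb + Q̇/UA = 17.5 + 266/3.16 = 101.68 °C.
T(t) = T_ss + (T₀ − T_ss)e^(−t/τ); set T = 107:
t = −τ ln[(T − T_ss)/(T₀ − T_ss)] = −930.00 · ln(0.39952) = 853.26 min.

853 min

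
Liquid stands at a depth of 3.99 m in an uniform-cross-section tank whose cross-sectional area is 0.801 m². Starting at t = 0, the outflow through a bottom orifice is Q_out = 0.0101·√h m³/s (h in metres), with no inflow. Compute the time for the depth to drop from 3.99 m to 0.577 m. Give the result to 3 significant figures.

196 s

A dh/dt = −Q_out = −0.0101 √h.
Separate and integrate: 2(√h − √h₀) = −(0.0101/A) t.
t = 2A(√h₀ − √h)/0.0101 = 2·0.801·(√3.99 − √0.577)/0.0101
  = 1.6020 × (1.9975 − 0.75961) / 0.0101 = 196.35 s.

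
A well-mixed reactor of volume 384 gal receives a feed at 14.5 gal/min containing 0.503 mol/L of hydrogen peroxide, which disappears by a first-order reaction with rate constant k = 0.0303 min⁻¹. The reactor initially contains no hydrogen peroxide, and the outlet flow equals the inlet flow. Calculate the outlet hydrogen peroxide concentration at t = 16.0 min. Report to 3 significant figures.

0.185 mol/L

V dC/dt = Q(C_in − C) − k V C.
This is linear with rate a = Q/V + k = 0.068060 min⁻¹.
C_ss = Q C_in/(Q + kV) = 0.27907 mol/L; C(t) = C_ss + (C₀ − C_ss) e^(−a t).
C(16.0) = 0.27907 + (-0.27907)·e^(−0.068060·16.0) = 0.27907 + (-0.27907)·0.33656 = 0.18514 mol/L.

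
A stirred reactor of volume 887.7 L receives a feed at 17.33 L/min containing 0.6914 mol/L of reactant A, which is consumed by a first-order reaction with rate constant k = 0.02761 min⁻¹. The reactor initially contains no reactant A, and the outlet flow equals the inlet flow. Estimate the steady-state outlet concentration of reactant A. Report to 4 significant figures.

0.2864 mol/L

Accumulation = in − out − consumed: V dC/dt = Q C_in − Q C − k V C.
Steady state (dC/dt = 0): C_ss = Q C_in/(Q + kV) = C_in/(1 + kV/Q).
C_ss = 17.33·0.6914/(17.33 + 0.02761·887.7) = 11.9820/41.8394 = 0.286380 mol/L.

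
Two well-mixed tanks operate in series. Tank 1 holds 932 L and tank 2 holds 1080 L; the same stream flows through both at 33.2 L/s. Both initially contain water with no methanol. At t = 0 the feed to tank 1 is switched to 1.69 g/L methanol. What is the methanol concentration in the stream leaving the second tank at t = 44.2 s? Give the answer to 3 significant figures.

Each tank obeys Vᵢ dCᵢ/dt = Q(Cᵢ₋₁ − Cᵢ), so τᵢ = Vᵢ/Q.
τ₁ = 932/33.2 = 28.072 s; τ₂ = 1080/33.2 = 32.530 s.
Solving the cascade with C₁(0)=C₂(0)=0 gives C₂(t) = C_in[1 − (τ₁ e^(−t/τ₁) − τ₂ e^(−t/τ₂))/(τ₁ − τ₂)].
At t = 44.2: e^(−t/τ₁) = 0.20711, e^(−t/τ₂) = 0.25698.
C₂ = 1.69·[1 − (28.072·0.20711 − 32.530·0.25698)/(-4.4578)] = 1.69·0.42894 = 0.72491 g/L.

0.725 g/L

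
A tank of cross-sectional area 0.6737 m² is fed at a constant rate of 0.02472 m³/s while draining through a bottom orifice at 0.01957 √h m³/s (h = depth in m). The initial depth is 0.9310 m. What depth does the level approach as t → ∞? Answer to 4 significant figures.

1.596 m

Level balance: A dh/dt = 0.02472 − 0.01957 √h. Setting dh/dt = 0:
Q_in = 0.01957 √h_ss ⇒ √h_ss = 0.02472/0.01957 = 1.26316.
h_ss = 1.26316² = 1.59557 m. (Since h₀ = 0.9310 m < h_ss, the level will rise toward this value.)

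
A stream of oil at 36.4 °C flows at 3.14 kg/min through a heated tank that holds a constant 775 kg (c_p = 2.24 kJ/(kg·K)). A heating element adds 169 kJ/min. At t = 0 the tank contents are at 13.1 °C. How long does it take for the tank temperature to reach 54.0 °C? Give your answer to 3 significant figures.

493 min

Heat balance on the well-mixed liquid: M c_p dT/dt = ṁ c_p (T_in − T) + 169.
τ = M/ṁ = 246.82 min; T_ss = T_in + Q̇/(ṁ c_p) = 60.428 °C.
T(t) = T_ss + (T₀ − T_ss) e^(−t/τ). Set T = 54.0:
e^(−t/τ) = (54.0 − 60.428)/(13.1 − 60.428) = 0.13581
t = −246.82 · ln(0.13581) = 492.77 min.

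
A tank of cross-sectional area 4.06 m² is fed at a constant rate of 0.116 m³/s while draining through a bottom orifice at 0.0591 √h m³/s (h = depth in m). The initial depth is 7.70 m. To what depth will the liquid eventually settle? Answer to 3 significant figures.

Level balance: A dh/dt = 0.116 − 0.0591 √h. Setting dh/dt = 0:
Q_in = 0.0591 √h_ss ⇒ √h_ss = 0.116/0.0591 = 1.9628.
h_ss = 1.9628² = 3.8525 m. (Since h₀ = 7.70 m > h_ss, the level will fall toward this value.)

3.85 m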